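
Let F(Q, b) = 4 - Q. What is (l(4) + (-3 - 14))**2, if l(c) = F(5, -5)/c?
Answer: 4761/16 ≈ 297.56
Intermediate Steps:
l(c) = -1/c (l(c) = (4 - 1*5)/c = (4 - 5)/c = -1/c)
(l(4) + (-3 - 14))**2 = (-1/4 + (-3 - 14))**2 = (-1*1/4 - 17)**2 = (-1/4 - 17)**2 = (-69/4)**2 = 4761/16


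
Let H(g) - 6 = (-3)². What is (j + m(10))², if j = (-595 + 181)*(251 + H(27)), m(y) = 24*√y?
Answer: 12127301136 - 5285952*√10 ≈ 1.2111e+10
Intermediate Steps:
H(g) = 15 (H(g) = 6 + (-3)² = 6 + 9 = 15)
j = -110124 (j = (-595 + 181)*(251 + 15) = -414*266 = -110124)
(j + m(10))² = (-110124 + 24*√10)²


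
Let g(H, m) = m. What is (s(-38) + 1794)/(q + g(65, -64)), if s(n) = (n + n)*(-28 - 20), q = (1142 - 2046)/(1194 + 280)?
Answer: -2005377/23810 ≈ -84.224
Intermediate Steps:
q = -452/737 (q = -904/1474 = -904*1/1474 = -452/737 ≈ -0.61330)
s(n) = -96*n (s(n) = (2*n)*(-48) = -96*n)
(s(-38) + 1794)/(q + g(65, -64)) = (-96*(-38) + 1794)/(-452/737 - 64) = (3648 + 1794)/(-47620/737) = 5442*(-737/47620) = -2005377/23810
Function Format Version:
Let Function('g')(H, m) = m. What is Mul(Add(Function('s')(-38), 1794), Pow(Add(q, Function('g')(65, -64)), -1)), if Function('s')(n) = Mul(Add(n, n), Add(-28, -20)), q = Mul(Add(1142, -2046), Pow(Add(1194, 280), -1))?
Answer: Rational(-2005377, 23810) ≈ -84.224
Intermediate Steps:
q = Rational(-452, 737) (q = Mul(-904, Pow(1474, -1)) = Mul(-904, Rational(1, 1474)) = Rational(-452, 737) ≈ -0.61330)
Function('s')(n) = Mul(-96, n) (Function('s')(n) = Mul(Mul(2, n), -48) = Mul(-96, n))
Mul(Add(Function('s')(-38), 1794), Pow(Add(q, Function('g')(65, -64)), -1)) = Mul(Add(Mul(-96, -38), 1794), Pow(Add(Rational(-452, 737), -64), -1)) = Mul(Add(3648, 1794), Pow(Rational(-47620, 737), -1)) = Mul(5442, Rational(-737, 47620)) = Rational(-2005377, 23810)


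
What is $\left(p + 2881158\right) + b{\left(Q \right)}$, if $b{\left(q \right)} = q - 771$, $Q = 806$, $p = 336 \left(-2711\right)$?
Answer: $1970297$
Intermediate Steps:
$p = -910896$
$b{\left(q \right)} = -771 + q$
$\left(p + 2881158\right) + b{\left(Q \right)} = \left(-910896 + 2881158\right) + \left(-771 + 806\right) = 1970262 + 35 = 1970297$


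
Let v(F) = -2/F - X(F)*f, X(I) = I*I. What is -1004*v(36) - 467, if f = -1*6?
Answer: -70267637/9 ≈ -7.8075e+6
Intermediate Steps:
X(I) = I²
f = -6
v(F) = -2/F + 6*F² (v(F) = -2/F - F²*(-6) = -2/F - (-6)*F² = -2/F + 6*F²)
-1004*v(36) - 467 = -2008*(-1 + 3*36³)/36 - 467 = -2008*(-1 + 3*46656)/36 - 467 = -2008*(-1 + 139968)/36 - 467 = -2008*139967/36 - 467 = -1004*139967/18 - 467 = -70263434/9 - 467 = -70267637/9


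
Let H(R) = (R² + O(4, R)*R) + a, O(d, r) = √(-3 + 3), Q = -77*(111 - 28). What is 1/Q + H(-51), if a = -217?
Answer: 15236143/6391 ≈ 2384.0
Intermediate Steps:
Q = -6391 (Q = -77*83 = -6391)
O(d, r) = 0 (O(d, r) = √0 = 0)
H(R) = -217 + R² (H(R) = (R² + 0*R) - 217 = (R² + 0) - 217 = R² - 217 = -217 + R²)
1/Q + H(-51) = 1/(-6391) + (-217 + (-51)²) = -1/6391 + (-217 + 2601) = -1/6391 + 2384 = 15236143/6391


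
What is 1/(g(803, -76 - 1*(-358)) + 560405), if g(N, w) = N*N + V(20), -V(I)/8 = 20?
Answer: 1/1205054 ≈ 8.2984e-7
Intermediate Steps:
V(I) = -160 (V(I) = -8*20 = -160)
g(N, w) = -160 + N² (g(N, w) = N*N - 160 = N² - 160 = -160 + N²)
1/(g(803, -76 - 1*(-358)) + 560405) = 1/((-160 + 803²) + 560405) = 1/((-160 + 644809) + 560405) = 1/(644649 + 560405) = 1/1205054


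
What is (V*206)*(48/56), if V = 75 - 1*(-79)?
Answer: 27192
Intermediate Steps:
V = 154 (V = 75 + 79 = 154)
(V*206)*(48/56) = (154*206)*(48/56) = 31724*(48*(1/56)) = 31724*(6/7) = 27192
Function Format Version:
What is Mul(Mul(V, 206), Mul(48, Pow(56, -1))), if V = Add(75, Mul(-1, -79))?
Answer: 27192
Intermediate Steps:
V = 154 (V = Add(75, 79) = 154)
Mul(Mul(V, 206), Mul(48, Pow(56, -1))) = Mul(Mul(154, 206), Mul(48, Pow(56, -1))) = Mul(31724, Mul(48, Rational(1, 56))) = Mul(31724, Rational(6, 7)) = 27192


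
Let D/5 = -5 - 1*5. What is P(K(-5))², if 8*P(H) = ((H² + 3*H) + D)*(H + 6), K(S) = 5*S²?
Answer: 1091450325625/16 ≈ 6.8216e+10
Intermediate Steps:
D = -50 (D = 5*(-5 - 1*5) = 5*(-5 - 5) = 5*(-10) = -50)
P(H) = (6 + H)*(-50 + H² + 3*H)/8 (P(H) = (((H² + 3*H) - 50)*(H + 6))/8 = ((-50 + H² + 3*H)*(6 + H))/8 = ((6 + H)*(-50 + H² + 3*H))/8 = (6 + H)*(-50 + H² + 3*H)/8)
P(K(-5))² = (-75/2 - 20*(-5)² + (5*(-5)²)³/8 + 9*(5*(-5)²)²/8)² = (-75/2 - 20*25 + (5*25)³/8 + 9*(5*25)²/8)² = (-75/2 - 4*125 + (⅛)*125³ + (9/8)*125²)² = (-75/2 - 500 + (⅛)*1953125 + (9/8)*15625)² = (-75/2 - 500 + 1953125/8 + 140625/8)² = (1044725/4)² = 1091450325625/16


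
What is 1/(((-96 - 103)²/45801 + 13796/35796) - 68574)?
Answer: -136624383/9368709654176 ≈ -1.4583e-5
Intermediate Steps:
1/(((-96 - 103)²/45801 + 13796/35796) - 68574) = 1/(((-199)²*(1/45801) + 13796*(1/35796)) - 68574) = 1/((39601*(1/45801) + 3449/8949) - 68574) = 1/((39601/45801 + 3449/8949) - 68574) = 1/(170785666/136624383 - 68574) = 1/(-9368709654176/136624383) = -136624383/9368709654176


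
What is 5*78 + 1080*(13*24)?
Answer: 337350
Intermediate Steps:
5*78 + 1080*(13*24) = 390 + 1080*312 = 390 + 336960 = 337350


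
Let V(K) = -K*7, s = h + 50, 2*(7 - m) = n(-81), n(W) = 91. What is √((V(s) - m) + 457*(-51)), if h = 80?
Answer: 9*I*√1194/2 ≈ 155.49*I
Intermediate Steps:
m = -77/2 (m = 7 - ½*91 = 7 - 91/2 = -77/2 ≈ -38.500)
s = 130 (s = 80 + 50 = 130)
V(K) = -7*K
√((V(s) - m) + 457*(-51)) = √((-7*130 - 1*(-77/2)) + 457*(-51)) = √((-910 + 77/2) - 23307) = √(-1743/2 - 23307) = √(-48357/2) = 9*I*√1194/2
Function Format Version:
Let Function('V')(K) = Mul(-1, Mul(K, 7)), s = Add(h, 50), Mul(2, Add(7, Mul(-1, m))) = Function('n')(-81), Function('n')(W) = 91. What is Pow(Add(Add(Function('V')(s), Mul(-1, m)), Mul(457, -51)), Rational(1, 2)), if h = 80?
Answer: Mul(Rational(9, 2), I, Pow(1194, Rational(1, 2))) ≈ Mul(155.49, I)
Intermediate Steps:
m = Rational(-77, 2) (m = Add(7, Mul(Rational(-1, 2), 91)) = Add(7, Rational(-91, 2)) = Rational(-77, 2) ≈ -38.500)
s = 130 (s = Add(80, 50) = 130)
Function('V')(K) = Mul(-7, K) (Function('V')(K) = Mul(-1, Mul(7, K)) = Mul(-7, K))
Pow(Add(Add(Function('V')(s), Mul(-1, m)), Mul(457, -51)), Rational(1, 2)) = Pow(Add(Add(Mul(-7, 130), Mul(-1, Rational(-77, 2))), Mul(457, -51)), Rational(1, 2)) = Pow(Add(Add(-910, Rational(77, 2)), -23307), Rational(1, 2)) = Pow(Add(Rational(-1743, 2), -23307), Rational(1, 2)) = Pow(Rational(-48357, 2), Rational(1, 2)) = Mul(Rational(9, 2), I, Pow(1194, Rational(1, 2)))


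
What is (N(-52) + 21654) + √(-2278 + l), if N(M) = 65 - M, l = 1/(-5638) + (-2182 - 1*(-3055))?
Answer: 21771 + I*√44660802458/5638 ≈ 21771.0 + 37.483*I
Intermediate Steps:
l = 4921973/5638 (l = -1/5638 + (-2182 + 3055) = -1/5638 + 873 = 4921973/5638 ≈ 873.00)
(N(-52) + 21654) + √(-2278 + l) = ((65 - 1*(-52)) + 21654) + √(-2278 + 4921973/5638) = ((65 + 52) + 21654) + √(-7921391/5638) = (117 + 21654) + I*√44660802458/5638 = 21771 + I*√44660802458/5638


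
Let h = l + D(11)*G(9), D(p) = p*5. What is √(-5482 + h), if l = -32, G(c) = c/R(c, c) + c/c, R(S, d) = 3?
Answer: I*√5294 ≈ 72.76*I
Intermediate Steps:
G(c) = 1 + c/3 (G(c) = c/3 + c/c = c*(⅓) + 1 = c/3 + 1 = 1 + c/3)
D(p) = 5*p
h = 188 (h = -32 + (5*11)*(1 + (⅓)*9) = -32 + 55*(1 + 3) = -32 + 55*4 = -32 + 220 = 188)
√(-5482 + h) = √(-5482 + 188) = √(-5294) = I*√5294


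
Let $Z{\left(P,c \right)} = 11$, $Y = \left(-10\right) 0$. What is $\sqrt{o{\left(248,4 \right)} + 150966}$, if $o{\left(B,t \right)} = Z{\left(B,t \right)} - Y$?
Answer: $\sqrt{150977} \approx 388.56$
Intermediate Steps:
$Y = 0$
$o{\left(B,t \right)} = 11$ ($o{\left(B,t \right)} = 11 - 0 = 11 + 0 = 11$)
$\sqrt{o{\left(248,4 \right)} + 150966} = \sqrt{11 + 150966} = \sqrt{150977}$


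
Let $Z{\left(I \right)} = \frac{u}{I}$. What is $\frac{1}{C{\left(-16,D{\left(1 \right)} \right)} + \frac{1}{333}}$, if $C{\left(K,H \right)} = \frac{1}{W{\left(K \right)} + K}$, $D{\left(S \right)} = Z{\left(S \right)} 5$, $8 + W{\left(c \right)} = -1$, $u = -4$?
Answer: $- \frac{8325}{308} \approx -27.029$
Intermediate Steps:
$W{\left(c \right)} = -9$ ($W{\left(c \right)} = -8 - 1 = -9$)
$Z{\left(I \right)} = - \frac{4}{I}$
$D{\left(S \right)} = - \frac{20}{S}$ ($D{\left(S \right)} = - \frac{4}{S} 5 = - \frac{20}{S}$)
$C{\left(K,H \right)} = \frac{1}{-9 + K}$
$\frac{1}{C{\left(-16,D{\left(1 \right)} \right)} + \frac{1}{333}} = \frac{1}{\frac{1}{-9 - 16} + \frac{1}{333}} = \frac{1}{\frac{1}{-25} + \frac{1}{333}} = \frac{1}{- \frac{1}{25} + \frac{1}{333}} = \frac{1}{- \frac{308}{8325}} = - \frac{8325}{308}$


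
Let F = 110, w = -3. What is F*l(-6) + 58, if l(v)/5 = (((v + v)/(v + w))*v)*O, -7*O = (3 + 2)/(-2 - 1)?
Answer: -20782/21 ≈ -989.62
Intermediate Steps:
O = 5/21 (O = -(3 + 2)/(7*(-2 - 1)) = -5/(7*(-3)) = -5*(-1)/(7*3) = -⅐*(-5/3) = 5/21 ≈ 0.23810)
l(v) = 50*v²/(21*(-3 + v)) (l(v) = 5*((((v + v)/(v - 3))*v)*(5/21)) = 5*((((2*v)/(-3 + v))*v)*(5/21)) = 5*(((2*v/(-3 + v))*v)*(5/21)) = 5*((2*v²/(-3 + v))*(5/21)) = 5*(10*v²/(21*(-3 + v))) = 50*v²/(21*(-3 + v)))
F*l(-6) + 58 = 110*((50/21)*(-6)²/(-3 - 6)) + 58 = 110*((50/21)*36/(-9)) + 58 = 110*((50/21)*36*(-⅑)) + 58 = 110*(-200/21) + 58 = -22000/21 + 58 = -20782/21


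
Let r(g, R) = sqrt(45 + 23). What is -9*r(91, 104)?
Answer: -18*sqrt(17) ≈ -74.216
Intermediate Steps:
r(g, R) = 2*sqrt(17) (r(g, R) = sqrt(68) = 2*sqrt(17))
-9*r(91, 104) = -18*sqrt(17)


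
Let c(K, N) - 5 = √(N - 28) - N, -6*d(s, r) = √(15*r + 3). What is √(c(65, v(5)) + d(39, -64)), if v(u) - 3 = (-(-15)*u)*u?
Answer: √(-13428 + 180*√14 - 6*I*√957)/6 ≈ 0.13696 - 18.823*I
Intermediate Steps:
d(s, r) = -√(3 + 15*r)/6 (d(s, r) = -√(15*r + 3)/6 = -√(3 + 15*r)/6)
v(u) = 3 + 15*u² (v(u) = 3 + (-(-15)*u)*u = 3 + (15*u)*u = 3 + 15*u²)
c(K, N) = 5 + √(-28 + N) - N (c(K, N) = 5 + (√(N - 28) - N) = 5 + (√(-28 + N) - N) = 5 + √(-28 + N) - N)
√(c(65, v(5)) + d(39, -64)) = √((5 + √(-28 + (3 + 15*5²)) - (3 + 15*5²)) - √(3 + 15*(-64))/6) = √((5 + √(-28 + (3 + 15*25)) - (3 + 15*25)) - √(3 - 960)/6) = √((5 + √(-28 + (3 + 375)) - (3 + 375)) - I*√957/6) = √((5 + √(-28 + 378) - 1*378) - I*√957/6) = √((5 + √350 - 378) - I*√957/6) = √((5 + 5*√14 - 378) - I*√957/6) = √((-373 + 5*√14) - I*√957/6) = √(-373 + 5*√14 - I*√957/6)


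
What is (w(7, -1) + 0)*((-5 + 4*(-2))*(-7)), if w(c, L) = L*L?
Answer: 91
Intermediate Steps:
w(c, L) = L**2
(w(7, -1) + 0)*((-5 + 4*(-2))*(-7)) = ((-1)**2 + 0)*((-5 + 4*(-2))*(-7)) = (1 + 0)*((-5 - 8)*(-7)) = 1*(-13*(-7)) = 1*91 = 91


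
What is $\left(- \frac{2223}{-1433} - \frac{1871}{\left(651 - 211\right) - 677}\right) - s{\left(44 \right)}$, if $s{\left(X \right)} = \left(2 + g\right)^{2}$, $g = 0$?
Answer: $\frac{1849510}{339621} \approx 5.4458$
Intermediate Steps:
$s{\left(X \right)} = 4$ ($s{\left(X \right)} = \left(2 + 0\right)^{2} = 2^{2} = 4$)
$\left(- \frac{2223}{-1433} - \frac{1871}{\left(651 - 211\right) - 677}\right) - s{\left(44 \right)} = \left(- \frac{2223}{-1433} - \frac{1871}{\left(651 - 211\right) - 677}\right) - 4 = \left(\left(-2223\right) \left(- \frac{1}{1433}\right) - \frac{1871}{440 - 677}\right) - 4 = \left(\frac{2223}{1433} - \frac{1871}{-237}\right) - 4 = \left(\frac{2223}{1433} - - \frac{1871}{237}\right) - 4 = \left(\frac{2223}{1433} + \frac{1871}{237}\right) - 4 = \frac{3207994}{339621} - 4 = \frac{1849510}{339621}$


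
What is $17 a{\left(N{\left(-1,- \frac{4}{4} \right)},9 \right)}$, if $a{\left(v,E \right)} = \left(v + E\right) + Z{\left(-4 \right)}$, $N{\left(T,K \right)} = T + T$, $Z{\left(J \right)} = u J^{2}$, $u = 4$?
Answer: $1207$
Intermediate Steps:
$Z{\left(J \right)} = 4 J^{2}$
$N{\left(T,K \right)} = 2 T$
$a{\left(v,E \right)} = 64 + E + v$ ($a{\left(v,E \right)} = \left(v + E\right) + 4 \left(-4\right)^{2} = \left(E + v\right) + 4 \cdot 16 = \left(E + v\right) + 64 = 64 + E + v$)
$17 a{\left(N{\left(-1,- \frac{4}{4} \right)},9 \right)} = 17 \left(64 + 9 + 2 \left(-1\right)\right) = 17 \left(64 + 9 - 2\right) = 17 \cdot 71 = 1207$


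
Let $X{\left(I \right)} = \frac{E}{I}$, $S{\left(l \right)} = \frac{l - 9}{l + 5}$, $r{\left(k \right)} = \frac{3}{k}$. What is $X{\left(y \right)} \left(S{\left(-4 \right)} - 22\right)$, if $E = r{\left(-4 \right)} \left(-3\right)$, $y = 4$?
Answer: $- \frac{315}{16} \approx -19.688$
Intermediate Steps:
$S{\left(l \right)} = \frac{-9 + l}{5 + l}$
$E = \frac{9}{4}$ ($E = \frac{3}{-4} \left(-3\right) = 3 \left(- \frac{1}{4}\right) \left(-3\right) = \left(- \frac{3}{4}\right) \left(-3\right) = \frac{9}{4} \approx 2.25$)
$X{\left(I \right)} = \frac{9}{4 I}$
$X{\left(y \right)} \left(S{\left(-4 \right)} - 22\right) = \frac{9}{4 \cdot 4} \left(\frac{-9 - 4}{5 - 4} - 22\right) = \frac{9}{4} \cdot \frac{1}{4} \left(1^{-1} \left(-13\right) - 22\right) = \frac{9 \left(1 \left(-13\right) - 22\right)}{16} = \frac{9 \left(-13 - 22\right)}{16} = \frac{9}{16} \left(-35\right) = - \frac{315}{16}$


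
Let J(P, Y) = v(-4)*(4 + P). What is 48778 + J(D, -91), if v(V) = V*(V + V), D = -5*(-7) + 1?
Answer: 50058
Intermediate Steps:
D = 36 (D = 35 + 1 = 36)
v(V) = 2*V² (v(V) = V*(2*V) = 2*V²)
J(P, Y) = 128 + 32*P (J(P, Y) = (2*(-4)²)*(4 + P) = (2*16)*(4 + P) = 32*(4 + P) = 128 + 32*P)
48778 + J(D, -91) = 48778 + (128 + 32*36) = 48778 + (128 + 1152) = 48778 + 1280 = 50058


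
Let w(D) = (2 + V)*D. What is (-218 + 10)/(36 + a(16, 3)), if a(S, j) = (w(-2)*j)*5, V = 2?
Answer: 52/21 ≈ 2.4762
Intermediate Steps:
w(D) = 4*D (w(D) = (2 + 2)*D = 4*D)
a(S, j) = -40*j (a(S, j) = ((4*(-2))*j)*5 = -8*j*5 = -40*j)
(-218 + 10)/(36 + a(16, 3)) = (-218 + 10)/(36 - 40*3) = -208/(36 - 120) = -208/(-84) = -208*(-1/84) = 52/21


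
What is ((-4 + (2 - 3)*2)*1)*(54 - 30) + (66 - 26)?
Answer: -104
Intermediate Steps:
((-4 + (2 - 3)*2)*1)*(54 - 30) + (66 - 26) = ((-4 - 1*2)*1)*24 + 40 = ((-4 - 2)*1)*24 + 40 = -6*1*24 + 40 = -6*24 + 40 = -144 + 40 = -104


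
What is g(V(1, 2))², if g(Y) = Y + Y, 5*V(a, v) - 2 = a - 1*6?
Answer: 36/25 ≈ 1.4400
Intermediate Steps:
V(a, v) = -⅘ + a/5 (V(a, v) = ⅖ + (a - 1*6)/5 = ⅖ + (a - 6)/5 = ⅖ + (-6 + a)/5 = ⅖ + (-6/5 + a/5) = -⅘ + a/5)
g(Y) = 2*Y
g(V(1, 2))² = (2*(-⅘ + (⅕)*1))² = (2*(-⅘ + ⅕))² = (2*(-⅗))² = (-6/5)² = 36/25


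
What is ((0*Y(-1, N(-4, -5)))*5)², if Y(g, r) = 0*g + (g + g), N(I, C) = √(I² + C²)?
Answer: 0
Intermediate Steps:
N(I, C) = √(C² + I²)
Y(g, r) = 2*g (Y(g, r) = 0 + 2*g = 2*g)
((0*Y(-1, N(-4, -5)))*5)² = ((0*(2*(-1)))*5)² = ((0*(-2))*5)² = (0*5)² = 0² = 0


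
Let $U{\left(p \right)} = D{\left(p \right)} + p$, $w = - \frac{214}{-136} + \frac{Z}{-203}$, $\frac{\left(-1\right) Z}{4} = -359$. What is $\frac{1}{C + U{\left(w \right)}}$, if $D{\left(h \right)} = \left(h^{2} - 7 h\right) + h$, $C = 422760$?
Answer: $\frac{190550416}{80568099259029} \approx 2.3651 \cdot 10^{-6}$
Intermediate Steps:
$Z = 1436$ ($Z = \left(-4\right) \left(-359\right) = 1436$)
$w = - \frac{75927}{13804}$ ($w = - \frac{214}{-136} + \frac{1436}{-203} = \left(-214\right) \left(- \frac{1}{136}\right) + 1436 \left(- \frac{1}{203}\right) = \frac{107}{68} - \frac{1436}{203} = - \frac{75927}{13804} \approx -5.5004$)
$D{\left(h \right)} = h^{2} - 6 h$
$U{\left(p \right)} = p + p \left(-6 + p\right)$ ($U{\left(p \right)} = p \left(-6 + p\right) + p = p + p \left(-6 + p\right)$)
$\frac{1}{C + U{\left(w \right)}} = \frac{1}{422760 - \frac{75927 \left(-5 - \frac{75927}{13804}\right)}{13804}} = \frac{1}{422760 - - \frac{11005390869}{190550416}} = \frac{1}{422760 + \frac{11005390869}{190550416}} = \frac{1}{\frac{80568099259029}{190550416}} = \frac{190550416}{80568099259029}$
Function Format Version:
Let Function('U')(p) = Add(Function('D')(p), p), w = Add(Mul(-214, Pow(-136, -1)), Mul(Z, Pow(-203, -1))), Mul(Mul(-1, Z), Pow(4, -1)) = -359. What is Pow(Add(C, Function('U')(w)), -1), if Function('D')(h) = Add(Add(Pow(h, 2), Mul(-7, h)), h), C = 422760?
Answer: Rational(190550416, 80568099259029) ≈ 2.3651e-6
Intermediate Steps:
Z = 1436 (Z = Mul(-4, -359) = 1436)
w = Rational(-75927, 13804) (w = Add(Mul(-214, Pow(-136, -1)), Mul(1436, Pow(-203, -1))) = Add(Mul(-214, Rational(-1, 136)), Mul(1436, Rational(-1, 203))) = Add(Rational(107, 68), Rational(-1436, 203)) = Rational(-75927, 13804) ≈ -5.5004)
Function('D')(h) = Add(Pow(h, 2), Mul(-6, h))
Function('U')(p) = Add(p, Mul(p, Add(-6, p))) (Function('U')(p) = Add(Mul(p, Add(-6, p)), p) = Add(p, Mul(p, Add(-6, p))))
Pow(Add(C, Function('U')(w)), -1) = Pow(Add(422760, Mul(Rational(-75927, 13804), Add(-5, Rational(-75927, 13804)))), -1) = Pow(Add(422760, Mul(Rational(-75927, 13804), Rational(-144947, 13804))), -1) = Pow(Add(422760, Rational(11005390869, 190550416)), -1) = Pow(Rational(80568099259029, 190550416), -1) = Rational(190550416, 80568099259029)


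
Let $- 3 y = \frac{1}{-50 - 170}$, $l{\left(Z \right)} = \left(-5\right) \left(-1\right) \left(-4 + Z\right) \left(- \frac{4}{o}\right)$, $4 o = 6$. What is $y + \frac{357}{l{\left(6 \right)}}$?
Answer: $- \frac{35339}{2640} \approx -13.386$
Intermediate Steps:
$o = \frac{3}{2}$ ($o = \frac{1}{4} \cdot 6 = \frac{3}{2} \approx 1.5$)
$l{\left(Z \right)} = \frac{160}{3} - \frac{40 Z}{3}$ ($l{\left(Z \right)} = \left(-5\right) \left(-1\right) \left(-4 + Z\right) \left(- \frac{4}{\frac{3}{2}}\right) = 5 \left(-4 + Z\right) \left(\left(-4\right) \frac{2}{3}\right) = 5 \left(-4 + Z\right) \left(- \frac{8}{3}\right) = 5 \left(\frac{32}{3} - \frac{8 Z}{3}\right) = \frac{160}{3} - \frac{40 Z}{3}$)
$y = \frac{1}{660}$ ($y = - \frac{1}{3 \left(-50 - 170\right)} = - \frac{1}{3 \left(-220\right)} = \left(- \frac{1}{3}\right) \left(- \frac{1}{220}\right) = \frac{1}{660} \approx 0.0015152$)
$y + \frac{357}{l{\left(6 \right)}} = \frac{1}{660} + \frac{357}{\frac{160}{3} - 80} = \frac{1}{660} + \frac{357}{- \frac{80}{3}} = \frac{1}{660} + 357 \left(- \frac{3}{80}\right) = \frac{1}{660} - \frac{1071}{80} = - \frac{35339}{2640}$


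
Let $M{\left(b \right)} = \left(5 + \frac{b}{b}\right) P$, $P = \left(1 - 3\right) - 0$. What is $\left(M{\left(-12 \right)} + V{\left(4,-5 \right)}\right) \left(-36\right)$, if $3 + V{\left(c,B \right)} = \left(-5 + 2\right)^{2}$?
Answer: $216$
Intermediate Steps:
$P = -2$ ($P = \left(1 - 3\right) + 0 = -2 + 0 = -2$)
$V{\left(c,B \right)} = 6$ ($V{\left(c,B \right)} = -3 + \left(-5 + 2\right)^{2} = -3 + \left(-3\right)^{2} = -3 + 9 = 6$)
$M{\left(b \right)} = -12$ ($M{\left(b \right)} = \left(5 + \frac{b}{b}\right) \left(-2\right) = \left(5 + 1\right) \left(-2\right) = 6 \left(-2\right) = -12$)
$\left(M{\left(-12 \right)} + V{\left(4,-5 \right)}\right) \left(-36\right) = \left(-12 + 6\right) \left(-36\right) = \left(-6\right) \left(-36\right) = 216$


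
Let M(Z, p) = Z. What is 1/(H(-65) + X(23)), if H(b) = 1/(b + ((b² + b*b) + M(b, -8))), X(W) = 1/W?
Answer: 191360/8343 ≈ 22.937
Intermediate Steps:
H(b) = 1/(2*b + 2*b²) (H(b) = 1/(b + ((b² + b*b) + b)) = 1/(b + ((b² + b²) + b)) = 1/(b + (2*b² + b)) = 1/(b + (b + 2*b²)) = 1/(2*b + 2*b²))
1/(H(-65) + X(23)) = 1/((½)/(-65*(1 - 65)) + 1/23) = 1/((½)*(-1/65)/(-64) + 1/23) = 1/((½)*(-1/65)*(-1/64) + 1/23) = 1/(1/8320 + 1/23) = 1/(8343/191360) = 191360/8343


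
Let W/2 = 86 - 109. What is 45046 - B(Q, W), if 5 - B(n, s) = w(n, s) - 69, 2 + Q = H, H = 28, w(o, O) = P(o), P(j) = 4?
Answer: 44976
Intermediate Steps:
w(o, O) = 4
W = -46 (W = 2*(86 - 109) = 2*(-23) = -46)
Q = 26 (Q = -2 + 28 = 26)
B(n, s) = 70 (B(n, s) = 5 - (4 - 69) = 5 - 1*(-65) = 5 + 65 = 70)
45046 - B(Q, W) = 45046 - 1*70 = 45046 - 70 = 44976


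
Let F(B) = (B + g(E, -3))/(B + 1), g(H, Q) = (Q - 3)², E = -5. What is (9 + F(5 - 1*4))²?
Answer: 3025/4 ≈ 756.25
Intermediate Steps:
g(H, Q) = (-3 + Q)²
F(B) = (36 + B)/(1 + B) (F(B) = (B + (-3 - 3)²)/(B + 1) = (B + (-6)²)/(1 + B) = (B + 36)/(1 + B) = (36 + B)/(1 + B))
(9 + F(5 - 1*4))² = (9 + (36 + (5 - 1*4))/(1 + (5 - 1*4)))² = (9 + (36 + (5 - 4))/(1 + (5 - 4)))² = (9 + (36 + 1)/(1 + 1))² = (9 + 37/2)² = (55/2)² = 3025/4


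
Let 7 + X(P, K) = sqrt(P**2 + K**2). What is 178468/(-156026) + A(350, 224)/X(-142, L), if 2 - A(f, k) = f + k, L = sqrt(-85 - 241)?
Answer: -26989814/20049341 - 52*sqrt(19838)/1799 ≈ -5.4174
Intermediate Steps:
L = I*sqrt(326) (L = sqrt(-326) = I*sqrt(326) ≈ 18.055*I)
X(P, K) = -7 + sqrt(K**2 + P**2) (X(P, K) = -7 + sqrt(P**2 + K**2) = -7 + sqrt(K**2 + P**2))
A(f, k) = 2 - f - k (A(f, k) = 2 - (f + k) = 2 + (-f - k) = 2 - f - k)
178468/(-156026) + A(350, 224)/X(-142, L) = 178468/(-156026) + (2 - 1*350 - 1*224)/(-7 + sqrt((I*sqrt(326))**2 + (-142)**2)) = 178468*(-1/156026) + (2 - 350 - 224)/(-7 + sqrt(-326 + 20164)) = -89234/78013 - 572/(-7 + sqrt(19838))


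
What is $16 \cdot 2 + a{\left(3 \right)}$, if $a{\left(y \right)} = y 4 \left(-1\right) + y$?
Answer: $23$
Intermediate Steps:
$a{\left(y \right)} = - 3 y$ ($a{\left(y \right)} = y \left(-4\right) + y = - 4 y + y = - 3 y$)
$16 \cdot 2 + a{\left(3 \right)} = 16 \cdot 2 - 9 = 32 - 9 = 23$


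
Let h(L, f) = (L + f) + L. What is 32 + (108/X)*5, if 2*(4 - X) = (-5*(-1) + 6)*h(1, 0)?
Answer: -316/7 ≈ -45.143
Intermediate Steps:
h(L, f) = f + 2*L
X = -7 (X = 4 - (-5*(-1) + 6)*(0 + 2*1)/2 = 4 - (5 + 6)*(0 + 2)/2 = 4 - 11*2/2 = 4 - 1/2*22 = 4 - 11 = -7)
32 + (108/X)*5 = 32 + (108/(-7))*5 = 32 + (108*(-1/7))*5 = 32 - 108/7*5 = 32 - 540/7 = -316/7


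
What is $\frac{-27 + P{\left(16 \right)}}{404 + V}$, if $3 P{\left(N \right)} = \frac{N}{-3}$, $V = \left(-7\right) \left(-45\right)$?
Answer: $- \frac{259}{6471} \approx -0.040025$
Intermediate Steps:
$V = 315$
$P{\left(N \right)} = - \frac{N}{9}$ ($P{\left(N \right)} = \frac{N \frac{1}{-3}}{3} = \frac{N \left(- \frac{1}{3}\right)}{3} = \frac{\left(- \frac{1}{3}\right) N}{3} = - \frac{N}{9}$)
$\frac{-27 + P{\left(16 \right)}}{404 + V} = \frac{-27 - \frac{16}{9}}{404 + 315} = \frac{-27 - \frac{16}{9}}{719} = \left(- \frac{259}{9}\right) \frac{1}{719} = - \frac{259}{6471}$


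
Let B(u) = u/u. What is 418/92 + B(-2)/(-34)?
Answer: 1765/391 ≈ 4.5141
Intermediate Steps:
B(u) = 1
418/92 + B(-2)/(-34) = 418/92 + 1/(-34) = 418*(1/92) + 1*(-1/34) = 209/46 - 1/34 = 1765/391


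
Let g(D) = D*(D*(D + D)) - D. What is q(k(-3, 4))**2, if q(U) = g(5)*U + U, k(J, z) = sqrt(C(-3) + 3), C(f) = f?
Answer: 0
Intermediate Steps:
k(J, z) = 0 (k(J, z) = sqrt(-3 + 3) = sqrt(0) = 0)
g(D) = -D + 2*D**3 (g(D) = D*(D*(2*D)) - D = D*(2*D**2) - D = 2*D**3 - D = -D + 2*D**3)
q(U) = 246*U (q(U) = (-1*5 + 2*5**3)*U + U = (-5 + 2*125)*U + U = (-5 + 250)*U + U = 245*U + U = 246*U)
q(k(-3, 4))**2 = (246*0)**2 = 0**2 = 0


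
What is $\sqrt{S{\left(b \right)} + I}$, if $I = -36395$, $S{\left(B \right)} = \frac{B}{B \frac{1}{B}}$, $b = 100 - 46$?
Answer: $i \sqrt{36341} \approx 190.63 i$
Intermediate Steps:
$b = 54$ ($b = 100 - 46 = 54$)
$S{\left(B \right)} = B$ ($S{\left(B \right)} = \frac{B}{1} = B 1 = B$)
$\sqrt{S{\left(b \right)} + I} = \sqrt{54 - 36395} = \sqrt{-36341} = i \sqrt{36341}$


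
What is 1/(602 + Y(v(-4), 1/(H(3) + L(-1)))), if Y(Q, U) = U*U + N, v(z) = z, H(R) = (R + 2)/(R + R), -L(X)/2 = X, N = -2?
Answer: 289/173436 ≈ 0.0016663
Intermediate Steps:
L(X) = -2*X
H(R) = (2 + R)/(2*R) (H(R) = (2 + R)/((2*R)) = (2 + R)*(1/(2*R)) = (2 + R)/(2*R))
Y(Q, U) = -2 + U² (Y(Q, U) = U*U - 2 = U² - 2 = -2 + U²)
1/(602 + Y(v(-4), 1/(H(3) + L(-1)))) = 1/(602 + (-2 + (1/((½)*(2 + 3)/3 - 2*(-1)))²)) = 1/(602 + (-2 + (1/((½)*(⅓)*5 + 2))²)) = 1/(602 + (-2 + (1/(⅚ + 2))²)) = 1/(602 + (-2 + (1/(17/6))²)) = 1/(602 + (-2 + (6/17)²)) = 1/(602 + (-2 + 36/289)) = 1/(602 - 542/289) = 1/(173436/289) = 289/173436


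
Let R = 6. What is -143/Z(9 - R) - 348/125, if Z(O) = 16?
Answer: -23443/2000 ≈ -11.721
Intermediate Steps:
-143/Z(9 - R) - 348/125 = -143/16 - 348/125 = -23443/2000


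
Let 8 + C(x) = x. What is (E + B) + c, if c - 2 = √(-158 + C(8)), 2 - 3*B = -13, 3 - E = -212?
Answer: 222 + I*√158 ≈ 222.0 + 12.57*I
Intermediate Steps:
E = 215 (E = 3 - 1*(-212) = 3 + 212 = 215)
B = 5 (B = ⅔ - ⅓*(-13) = ⅔ + 13/3 = 5)
C(x) = -8 + x
c = 2 + I*√158 (c = 2 + √(-158 + (-8 + 8)) = 2 + √(-158 + 0) = 2 + √(-158) = 2 + I*√158 ≈ 2.0 + 12.57*I)
(E + B) + c = (215 + 5) + (2 + I*√158) = 220 + (2 + I*√158) = 222 + I*√158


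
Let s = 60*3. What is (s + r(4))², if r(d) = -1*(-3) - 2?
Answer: 32761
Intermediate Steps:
r(d) = 1 (r(d) = 3 - 2 = 1)
s = 180
(s + r(4))² = (180 + 1)² = 181² = 32761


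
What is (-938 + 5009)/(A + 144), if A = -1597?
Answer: -4071/1453 ≈ -2.8018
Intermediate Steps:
(-938 + 5009)/(A + 144) = (-938 + 5009)/(-1597 + 144) = 4071/(-1453) = 4071*(-1/1453) = -4071/1453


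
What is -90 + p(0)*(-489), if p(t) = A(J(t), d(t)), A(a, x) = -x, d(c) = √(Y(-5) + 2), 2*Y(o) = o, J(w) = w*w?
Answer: -90 + 489*I*√2/2 ≈ -90.0 + 345.78*I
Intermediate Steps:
J(w) = w²
Y(o) = o/2
d(c) = I*√2/2 (d(c) = √((½)*(-5) + 2) = √(-5/2 + 2) = √(-½) = I*√2/2)
p(t) = -I*√2/2
-90 + p(0)*(-489) = -90 - I*√2/2*(-489) = -90 + 489*I*√2/2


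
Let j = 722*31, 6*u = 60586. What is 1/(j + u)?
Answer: 3/97439 ≈ 3.0788e-5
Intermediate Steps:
u = 30293/3 (u = (1/6)*60586 = 30293/3 ≈ 10098.)
j = 22382
1/(j + u) = 1/(22382 + 30293/3) = 1/(97439/3) = 3/97439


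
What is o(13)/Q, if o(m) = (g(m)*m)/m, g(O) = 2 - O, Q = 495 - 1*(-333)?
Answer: -11/828 ≈ -0.013285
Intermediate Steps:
Q = 828 (Q = 495 + 333 = 828)
o(m) = 2 - m (o(m) = ((2 - m)*m)/m = (m*(2 - m))/m = 2 - m)
o(13)/Q = (2 - 1*13)/828 = (2 - 13)*(1/828) = -11*1/828 = -11/828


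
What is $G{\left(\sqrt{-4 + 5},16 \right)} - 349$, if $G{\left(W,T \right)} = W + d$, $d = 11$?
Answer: $-337$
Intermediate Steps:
$G{\left(W,T \right)} = 11 + W$ ($G{\left(W,T \right)} = W + 11 = 11 + W$)
$G{\left(\sqrt{-4 + 5},16 \right)} - 349 = \left(11 + \sqrt{-4 + 5}\right) - 349 = \left(11 + \sqrt{1}\right) - 349 = \left(11 + 1\right) - 349 = 12 - 349 = -337$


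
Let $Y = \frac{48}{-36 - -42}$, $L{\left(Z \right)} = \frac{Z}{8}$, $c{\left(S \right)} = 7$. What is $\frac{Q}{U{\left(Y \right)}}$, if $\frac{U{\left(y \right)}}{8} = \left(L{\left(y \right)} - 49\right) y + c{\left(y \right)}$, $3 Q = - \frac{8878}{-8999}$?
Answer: $- \frac{4439}{40711476} \approx -0.00010904$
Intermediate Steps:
$L{\left(Z \right)} = \frac{Z}{8}$ ($L{\left(Z \right)} = Z \frac{1}{8} = \frac{Z}{8}$)
$Q = \frac{8878}{26997}$ ($Q = \frac{\left(-8878\right) \frac{1}{-8999}}{3} = \frac{\left(-8878\right) \left(- \frac{1}{8999}\right)}{3} = \frac{1}{3} \cdot \frac{8878}{8999} = \frac{8878}{26997} \approx 0.32885$)
$Y = 8$ ($Y = \frac{48}{-36 + 42} = \frac{48}{6} = 48 \cdot \frac{1}{6} = 8$)
$U{\left(y \right)} = 56 + 8 y \left(-49 + \frac{y}{8}\right)$ ($U{\left(y \right)} = 8 \left(\left(\frac{y}{8} - 49\right) y + 7\right) = 8 \left(\left(-49 + \frac{y}{8}\right) y + 7\right) = 8 \left(y \left(-49 + \frac{y}{8}\right) + 7\right) = 8 \left(7 + y \left(-49 + \frac{y}{8}\right)\right) = 56 + 8 y \left(-49 + \frac{y}{8}\right)$)
$\frac{Q}{U{\left(Y \right)}} = \frac{8878}{26997 \left(56 + 8^{2} - 3136\right)} = \frac{8878}{26997 \left(56 + 64 - 3136\right)} = \frac{8878}{26997 \left(-3016\right)} = \frac{8878}{26997} \left(- \frac{1}{3016}\right) = - \frac{4439}{40711476}$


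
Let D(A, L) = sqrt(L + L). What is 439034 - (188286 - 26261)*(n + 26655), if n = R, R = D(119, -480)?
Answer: -4318337341 - 1296200*I*sqrt(15) ≈ -4.3183e+9 - 5.0202e+6*I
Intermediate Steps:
D(A, L) = sqrt(2)*sqrt(L) (D(A, L) = sqrt(2*L) = sqrt(2)*sqrt(L))
R = 8*I*sqrt(15) (R = sqrt(2)*sqrt(-480) = sqrt(2)*(4*I*sqrt(30)) = 8*I*sqrt(15) ≈ 30.984*I)
n = 8*I*sqrt(15) ≈ 30.984*I
439034 - (188286 - 26261)*(n + 26655) = 439034 - (188286 - 26261)*(8*I*sqrt(15) + 26655) = 439034 - 162025*(26655 + 8*I*sqrt(15)) = 439034 - (4318776375 + 1296200*I*sqrt(15)) = 439034 + (-4318776375 - 1296200*I*sqrt(15)) = -4318337341 - 1296200*I*sqrt(15)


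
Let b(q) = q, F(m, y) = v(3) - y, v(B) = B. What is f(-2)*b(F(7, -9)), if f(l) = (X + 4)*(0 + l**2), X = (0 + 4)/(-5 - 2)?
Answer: 1152/7 ≈ 164.57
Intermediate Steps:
F(m, y) = 3 - y
X = -4/7 (X = 4/(-7) = 4*(-1/7) = -4/7 ≈ -0.57143)
f(l) = 24*l**2/7 (f(l) = (-4/7 + 4)*(0 + l**2) = 24*l**2/7)
f(-2)*b(F(7, -9)) = ((24/7)*(-2)**2)*(3 - 1*(-9)) = ((24/7)*4)*(3 + 9) = (96/7)*12 = 1152/7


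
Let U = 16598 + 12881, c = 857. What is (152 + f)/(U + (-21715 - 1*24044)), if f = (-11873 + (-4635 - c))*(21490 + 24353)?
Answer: 72369413/1480 ≈ 48898.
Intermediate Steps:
f = -796063695 (f = (-11873 + (-4635 - 1*857))*(21490 + 24353) = (-11873 + (-4635 - 857))*45843 = (-11873 - 5492)*45843 = -17365*45843 = -796063695)
U = 29479
(152 + f)/(U + (-21715 - 1*24044)) = (152 - 796063695)/(29479 + (-21715 - 1*24044)) = -796063543/(29479 + (-21715 - 24044)) = -796063543/(29479 - 45759) = -796063543/(-16280) = -796063543*(-1/16280) = 72369413/1480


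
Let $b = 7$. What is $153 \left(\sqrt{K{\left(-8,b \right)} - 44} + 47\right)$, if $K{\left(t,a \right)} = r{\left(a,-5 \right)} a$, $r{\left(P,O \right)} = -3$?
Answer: $7191 + 153 i \sqrt{65} \approx 7191.0 + 1233.5 i$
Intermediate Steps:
$K{\left(t,a \right)} = - 3 a$
$153 \left(\sqrt{K{\left(-8,b \right)} - 44} + 47\right) = 153 \left(\sqrt{\left(-3\right) 7 - 44} + 47\right) = 153 \left(\sqrt{-21 - 44} + 47\right) = 153 \left(\sqrt{-65} + 47\right) = 153 \left(i \sqrt{65} + 47\right) = 153 \left(47 + i \sqrt{65}\right) = 7191 + 153 i \sqrt{65}$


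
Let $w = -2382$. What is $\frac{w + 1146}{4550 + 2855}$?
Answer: $- \frac{1236}{7405} \approx -0.16691$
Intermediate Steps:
$\frac{w + 1146}{4550 + 2855} = \frac{-2382 + 1146}{4550 + 2855} = - \frac{1236}{7405}$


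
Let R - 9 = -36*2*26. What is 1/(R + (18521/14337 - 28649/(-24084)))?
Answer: -12788604/23793435901 ≈ -0.00053748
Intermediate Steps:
R = -1863 (R = 9 - 36*2*26 = 9 - 72*26 = 9 - 1872 = -1863)
1/(R + (18521/14337 - 28649/(-24084))) = 1/(-1863 + (18521/14337 - 28649/(-24084))) = 1/(-1863 + (18521*(1/14337) - 28649*(-1/24084))) = 1/(-1863 + (18521/14337 + 28649/24084)) = 1/(-1863 + 31733351/12788604) = 1/(-23793435901/12788604) = -12788604/23793435901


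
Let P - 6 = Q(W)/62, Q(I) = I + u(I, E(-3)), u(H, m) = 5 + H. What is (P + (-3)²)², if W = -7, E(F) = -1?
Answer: 848241/3844 ≈ 220.67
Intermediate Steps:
Q(I) = 5 + 2*I (Q(I) = I + (5 + I) = 5 + 2*I)
P = 363/62 (P = 6 + (5 + 2*(-7))/62 = 6 + (5 - 14)*(1/62) = 6 - 9*1/62 = 6 - 9/62 = 363/62 ≈ 5.8548)
(P + (-3)²)² = (363/62 + (-3)²)² = (363/62 + 9)² = (921/62)² = 848241/3844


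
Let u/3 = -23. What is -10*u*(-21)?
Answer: -14490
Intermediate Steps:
u = -69 (u = 3*(-23) = -69)
-10*u*(-21) = -10*(-69)*(-21) = 690*(-21) = -14490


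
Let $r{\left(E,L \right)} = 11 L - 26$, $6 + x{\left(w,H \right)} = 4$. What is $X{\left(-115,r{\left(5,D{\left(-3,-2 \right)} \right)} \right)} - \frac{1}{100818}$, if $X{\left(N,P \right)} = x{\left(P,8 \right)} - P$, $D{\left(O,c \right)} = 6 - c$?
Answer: $- \frac{6452353}{100818} \approx -64.0$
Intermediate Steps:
$x{\left(w,H \right)} = -2$ ($x{\left(w,H \right)} = -6 + 4 = -2$)
$r{\left(E,L \right)} = -26 + 11 L$
$X{\left(N,P \right)} = -2 - P$
$X{\left(-115,r{\left(5,D{\left(-3,-2 \right)} \right)} \right)} - \frac{1}{100818} = \left(-2 - \left(-26 + 11 \left(6 - -2\right)\right)\right) - \frac{1}{100818} = \left(-2 - \left(-26 + 11 \left(6 + 2\right)\right)\right) - \frac{1}{100818} = \left(-2 - \left(-26 + 11 \cdot 8\right)\right) - \frac{1}{100818} = \left(-2 - \left(-26 + 88\right)\right) - \frac{1}{100818} = \left(-2 - 62\right) - \frac{1}{100818} = -64 - \frac{1}{100818} = - \frac{6452353}{100818}$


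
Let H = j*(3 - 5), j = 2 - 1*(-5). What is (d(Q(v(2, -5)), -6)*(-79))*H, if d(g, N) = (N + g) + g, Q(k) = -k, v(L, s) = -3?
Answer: 0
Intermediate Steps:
j = 7 (j = 2 + 5 = 7)
H = -14 (H = 7*(3 - 5) = 7*(-2) = -14)
d(g, N) = N + 2*g
(d(Q(v(2, -5)), -6)*(-79))*H = ((-6 + 2*(-1*(-3)))*(-79))*(-14) = ((-6 + 2*3)*(-79))*(-14) = ((-6 + 6)*(-79))*(-14) = (0*(-79))*(-14) = 0*(-14) = 0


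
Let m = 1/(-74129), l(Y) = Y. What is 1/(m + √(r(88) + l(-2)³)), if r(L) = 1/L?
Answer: -593032/351187397701 - 999110662*I*√15466/351187397701 ≈ -1.6886e-6 - 0.3538*I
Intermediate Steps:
m = -1/74129 ≈ -1.3490e-5
1/(m + √(r(88) + l(-2)³)) = 1/(-1/74129 + √(1/88 + (-2)³)) = 1/(-1/74129 + √(1/88 - 8)) = 1/(-1/74129 + √(-703/88)) = 1/(-1/74129 + I*√15466/44)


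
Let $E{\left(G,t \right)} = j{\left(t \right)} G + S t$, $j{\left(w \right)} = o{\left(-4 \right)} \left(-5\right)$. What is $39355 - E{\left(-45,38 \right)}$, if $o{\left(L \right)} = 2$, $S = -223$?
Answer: $47379$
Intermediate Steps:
$j{\left(w \right)} = -10$ ($j{\left(w \right)} = 2 \left(-5\right) = -10$)
$E{\left(G,t \right)} = - 223 t - 10 G$ ($E{\left(G,t \right)} = - 10 G - 223 t = - 223 t - 10 G$)
$39355 - E{\left(-45,38 \right)} = 39355 - \left(\left(-223\right) 38 - -450\right) = 39355 - \left(-8474 + 450\right) = 39355 - -8024 = 39355 + 8024 = 47379$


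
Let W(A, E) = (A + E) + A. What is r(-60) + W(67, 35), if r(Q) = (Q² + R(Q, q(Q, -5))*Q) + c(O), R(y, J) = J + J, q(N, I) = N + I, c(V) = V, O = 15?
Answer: 11584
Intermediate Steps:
q(N, I) = I + N
W(A, E) = E + 2*A
R(y, J) = 2*J
r(Q) = 15 + Q² + Q*(-10 + 2*Q) (r(Q) = (Q² + (2*(-5 + Q))*Q) + 15 = (Q² + (-10 + 2*Q)*Q) + 15 = (Q² + Q*(-10 + 2*Q)) + 15 = 15 + Q² + Q*(-10 + 2*Q))
r(-60) + W(67, 35) = (15 - 10*(-60) + 3*(-60)²) + (35 + 2*67) = (15 + 600 + 3*3600) + (35 + 134) = (15 + 600 + 10800) + 169 = 11415 + 169 = 11584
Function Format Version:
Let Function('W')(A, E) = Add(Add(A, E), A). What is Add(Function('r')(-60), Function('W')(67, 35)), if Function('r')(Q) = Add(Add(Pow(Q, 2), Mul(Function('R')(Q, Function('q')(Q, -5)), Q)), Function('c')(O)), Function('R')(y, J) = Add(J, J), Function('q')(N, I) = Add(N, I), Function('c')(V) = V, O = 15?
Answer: 11584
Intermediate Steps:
Function('q')(N, I) = Add(I, N)
Function('W')(A, E) = Add(E, Mul(2, A))
Function('R')(y, J) = Mul(2, J)
Function('r')(Q) = Add(15, Pow(Q, 2), Mul(Q, Add(-10, Mul(2, Q)))) (Function('r')(Q) = Add(Add(Pow(Q, 2), Mul(Mul(2, Add(-5, Q)), Q)), 15) = Add(Add(Pow(Q, 2), Mul(Add(-10, Mul(2, Q)), Q)), 15) = Add(Add(Pow(Q, 2), Mul(Q, Add(-10, Mul(2, Q)))), 15) = Add(15, Pow(Q, 2), Mul(Q, Add(-10, Mul(2, Q)))))
Add(Function('r')(-60), Function('W')(67, 35)) = Add(Add(15, Mul(-10, -60), Mul(3, Pow(-60, 2))), Add(35, Mul(2, 67))) = Add(Add(15, 600, Mul(3, 3600)), Add(35, 134)) = Add(Add(15, 600, 10800), 169) = Add(11415, 169) = 11584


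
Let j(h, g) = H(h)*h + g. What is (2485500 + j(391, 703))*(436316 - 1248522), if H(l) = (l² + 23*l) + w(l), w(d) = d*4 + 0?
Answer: -53922730766966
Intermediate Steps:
w(d) = 4*d (w(d) = 4*d + 0 = 4*d)
H(l) = l² + 27*l (H(l) = (l² + 23*l) + 4*l = l² + 27*l)
j(h, g) = g + h²*(27 + h) (j(h, g) = (h*(27 + h))*h + g = h²*(27 + h) + g = g + h²*(27 + h))
(2485500 + j(391, 703))*(436316 - 1248522) = (2485500 + (703 + 391²*(27 + 391)))*(436316 - 1248522) = (2485500 + (703 + 152881*418))*(-812206) = (2485500 + (703 + 63904258))*(-812206) = (2485500 + 63904961)*(-812206) = 66390461*(-812206) = -53922730766966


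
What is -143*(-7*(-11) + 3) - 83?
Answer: -11523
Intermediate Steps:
-143*(-7*(-11) + 3) - 83 = -143*(77 + 3) - 83 = -143*80 - 83 = -11440 - 83 = -11523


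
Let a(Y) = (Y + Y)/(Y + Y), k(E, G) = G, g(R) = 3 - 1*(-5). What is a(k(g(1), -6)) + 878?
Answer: 879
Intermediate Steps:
g(R) = 8 (g(R) = 3 + 5 = 8)
a(Y) = 1 (a(Y) = (2*Y)/((2*Y)) = (2*Y)*(1/(2*Y)) = 1)
a(k(g(1), -6)) + 878 = 1 + 878 = 879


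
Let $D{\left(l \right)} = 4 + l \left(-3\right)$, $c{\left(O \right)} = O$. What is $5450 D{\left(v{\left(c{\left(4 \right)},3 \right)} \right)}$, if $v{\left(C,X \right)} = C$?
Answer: $-43600$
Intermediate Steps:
$D{\left(l \right)} = 4 - 3 l$
$5450 D{\left(v{\left(c{\left(4 \right)},3 \right)} \right)} = 5450 \left(4 - 12\right) = 5450 \left(-8\right) = -43600$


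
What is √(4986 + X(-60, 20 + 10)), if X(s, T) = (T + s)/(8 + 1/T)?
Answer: 3*√32152774/241 ≈ 70.585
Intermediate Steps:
X(s, T) = (T + s)/(8 + 1/T)
√(4986 + X(-60, 20 + 10)) = √(4986 + (20 + 10)*((20 + 10) - 60)/(1 + 8*(20 + 10))) = √(4986 + 30*(30 - 60)/(1 + 8*30)) = √(4986 + 30*(-30)/(1 + 240)) = √(4986 + 30*(-30)/241) = √(4986 + 30*(1/241)*(-30)) = √(4986 - 900/241) = √(1200726/241) = 3*√32152774/241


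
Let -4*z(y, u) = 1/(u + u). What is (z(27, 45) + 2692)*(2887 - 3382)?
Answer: -10660309/8 ≈ -1.3325e+6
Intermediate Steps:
z(y, u) = -1/(8*u) (z(y, u) = -1/(4*(u + u)) = -1/(2*u)/4 = -1/(8*u))
(z(27, 45) + 2692)*(2887 - 3382) = (-1/8/45 + 2692)*(2887 - 3382) = (-1/8*1/45 + 2692)*(-495) = (-1/360 + 2692)*(-495) = (969119/360)*(-495) = -10660309/8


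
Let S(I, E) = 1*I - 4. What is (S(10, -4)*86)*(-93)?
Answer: -47988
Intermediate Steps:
S(I, E) = -4 + I (S(I, E) = I - 4 = -4 + I)
(S(10, -4)*86)*(-93) = ((-4 + 10)*86)*(-93) = (6*86)*(-93) = 516*(-93) = -47988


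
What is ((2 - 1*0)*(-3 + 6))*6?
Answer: 36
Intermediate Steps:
((2 - 1*0)*(-3 + 6))*6 = ((2 + 0)*3)*6 = (2*3)*6 = 6*6 = 36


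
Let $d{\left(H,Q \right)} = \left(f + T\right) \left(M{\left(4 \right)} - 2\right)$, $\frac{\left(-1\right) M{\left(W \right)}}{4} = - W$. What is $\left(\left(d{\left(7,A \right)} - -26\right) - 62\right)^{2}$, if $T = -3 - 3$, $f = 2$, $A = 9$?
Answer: $8464$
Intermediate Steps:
$M{\left(W \right)} = 4 W$ ($M{\left(W \right)} = - 4 \left(- W\right) = 4 W$)
$T = -6$ ($T = -3 - 3 = -6$)
$d{\left(H,Q \right)} = -56$ ($d{\left(H,Q \right)} = \left(2 - 6\right) \left(4 \cdot 4 - 2\right) = - 4 \left(16 - 2\right) = \left(-4\right) 14 = -56$)
$\left(\left(d{\left(7,A \right)} - -26\right) - 62\right)^{2} = \left(\left(-56 - -26\right) - 62\right)^{2} = \left(\left(-56 + 26\right) - 62\right)^{2} = \left(-30 - 62\right)^{2} = \left(-92\right)^{2} = 8464$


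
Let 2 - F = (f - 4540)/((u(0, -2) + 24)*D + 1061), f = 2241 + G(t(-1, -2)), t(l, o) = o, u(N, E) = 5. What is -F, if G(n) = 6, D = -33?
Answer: -2501/104 ≈ -24.048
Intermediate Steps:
f = 2247 (f = 2241 + 6 = 2247)
F = 2501/104 (F = 2 - (2247 - 4540)/((5 + 24)*(-33) + 1061) = 2 - (-2293)/(29*(-33) + 1061) = 2 - (-2293)/(-957 + 1061) = 2 - (-2293)/104 = 2 - 1*(-2293/104) = 2 + 2293/104 = 2501/104 ≈ 24.048)
-F = -1*2501/104 = -2501/104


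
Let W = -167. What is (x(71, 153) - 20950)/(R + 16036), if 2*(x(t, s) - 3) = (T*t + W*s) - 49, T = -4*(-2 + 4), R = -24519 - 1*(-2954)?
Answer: 34031/5529 ≈ 6.1550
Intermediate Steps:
R = -21565 (R = -24519 + 2954 = -21565)
T = -8 (T = -4*2 = -8)
x(t, s) = -43/2 - 4*t - 167*s/2 (x(t, s) = 3 + ((-8*t - 167*s) - 49)/2 = 3 + ((-167*s - 8*t) - 49)/2 = 3 + (-49 - 167*s - 8*t)/2 = 3 + (-49/2 - 4*t - 167*s/2) = -43/2 - 4*t - 167*s/2)
(x(71, 153) - 20950)/(R + 16036) = ((-43/2 - 4*71 - 167/2*153) - 20950)/(-21565 + 16036) = ((-43/2 - 284 - 25551/2) - 20950)/(-5529) = (-13081 - 20950)*(-1/5529) = -34031*(-1/5529) = 34031/5529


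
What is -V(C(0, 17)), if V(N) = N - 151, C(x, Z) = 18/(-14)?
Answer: 1066/7 ≈ 152.29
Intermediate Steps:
C(x, Z) = -9/7 (C(x, Z) = 18*(-1/14) = -9/7)
V(N) = -151 + N
-V(C(0, 17)) = -(-151 - 9/7) = -1*(-1066/7) = 1066/7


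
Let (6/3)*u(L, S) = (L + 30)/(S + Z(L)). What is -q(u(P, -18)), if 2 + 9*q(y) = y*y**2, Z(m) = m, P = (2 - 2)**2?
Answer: 557/1944 ≈ 0.28652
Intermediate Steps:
P = 0 (P = 0**2 = 0)
u(L, S) = (30 + L)/(2*(L + S)) (u(L, S) = ((L + 30)/(S + L))/2 = ((30 + L)/(L + S))/2 = (30 + L)/(2*(L + S)))
q(y) = -2/9 + y**3/9 (q(y) = -2/9 + (y*y**2)/9 = -2/9 + y**3/9)
-q(u(P, -18)) = -(-2/9 + ((15 + (1/2)*0)/(0 - 18))**3/9) = -(-2/9 + ((15 + 0)/(-18))**3/9) = -(-2/9 + (-1/18*15)**3/9) = -(-2/9 + (-5/6)**3/9) = -(-2/9 + (1/9)*(-125/216)) = -(-2/9 - 125/1944) = -1*(-557/1944) = 557/1944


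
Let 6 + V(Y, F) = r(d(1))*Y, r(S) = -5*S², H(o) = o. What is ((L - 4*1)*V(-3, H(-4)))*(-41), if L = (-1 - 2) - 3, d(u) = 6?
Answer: 218940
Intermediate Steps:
L = -6 (L = -3 - 3 = -6)
V(Y, F) = -6 - 180*Y (V(Y, F) = -6 + (-5*6²)*Y = -6 + (-5*36)*Y = -6 - 180*Y)
((L - 4*1)*V(-3, H(-4)))*(-41) = ((-6 - 4*1)*(-6 - 180*(-3)))*(-41) = ((-6 - 4)*(-6 + 540))*(-41) = -10*534*(-41) = -5340*(-41) = 218940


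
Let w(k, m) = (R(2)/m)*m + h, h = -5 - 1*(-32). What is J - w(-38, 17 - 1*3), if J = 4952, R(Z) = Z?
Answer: 4923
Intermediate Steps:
h = 27 (h = -5 + 32 = 27)
w(k, m) = 29 (w(k, m) = (2/m)*m + 27 = 2 + 27 = 29)
J - w(-38, 17 - 1*3) = 4952 - 1*29 = 4952 - 29 = 4923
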